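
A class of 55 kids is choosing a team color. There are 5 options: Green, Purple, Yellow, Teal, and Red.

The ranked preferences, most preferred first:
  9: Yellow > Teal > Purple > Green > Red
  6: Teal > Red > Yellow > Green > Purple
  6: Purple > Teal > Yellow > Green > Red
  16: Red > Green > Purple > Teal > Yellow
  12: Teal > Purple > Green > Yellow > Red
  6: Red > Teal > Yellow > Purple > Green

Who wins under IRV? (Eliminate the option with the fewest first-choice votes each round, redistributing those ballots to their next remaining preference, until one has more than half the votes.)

Teal

Round 1: Green 0, Purple 6, Yellow 9, Teal 18, Red 22. Green eliminated.
Round 2: Purple 6, Yellow 9, Teal 18, Red 22. Purple eliminated.
Round 3: Yellow 9, Teal 24, Red 22. Yellow eliminated.
Round 4: Teal 33, Red 22. Teal has a majority (≥28).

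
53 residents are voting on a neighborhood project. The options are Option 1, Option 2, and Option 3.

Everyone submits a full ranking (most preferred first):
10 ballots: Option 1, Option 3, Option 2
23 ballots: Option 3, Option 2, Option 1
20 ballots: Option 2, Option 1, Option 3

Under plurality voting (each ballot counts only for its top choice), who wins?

First-place votes: Option 1 10, Option 2 20, Option 3 23.

Option 3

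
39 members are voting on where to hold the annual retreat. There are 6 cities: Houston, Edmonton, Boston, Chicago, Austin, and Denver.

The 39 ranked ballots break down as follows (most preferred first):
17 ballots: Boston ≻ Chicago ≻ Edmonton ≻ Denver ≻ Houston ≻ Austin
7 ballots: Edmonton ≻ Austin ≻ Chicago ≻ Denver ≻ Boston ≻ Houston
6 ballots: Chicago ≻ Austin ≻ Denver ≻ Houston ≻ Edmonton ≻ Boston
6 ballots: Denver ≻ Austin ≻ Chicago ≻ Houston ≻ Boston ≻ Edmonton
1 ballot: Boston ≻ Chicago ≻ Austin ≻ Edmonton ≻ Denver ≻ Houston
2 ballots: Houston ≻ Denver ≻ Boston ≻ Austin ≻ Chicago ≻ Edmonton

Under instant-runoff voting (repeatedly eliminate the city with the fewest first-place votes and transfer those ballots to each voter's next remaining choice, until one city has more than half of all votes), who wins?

Denver

Round 1: Houston 2, Edmonton 7, Boston 18, Chicago 6, Austin 0, Denver 6. Austin eliminated.
Round 2: Houston 2, Edmonton 7, Boston 18, Chicago 6, Denver 6. Houston eliminated.
Round 3: Edmonton 7, Boston 18, Chicago 6, Denver 8. Chicago eliminated.
Round 4: Edmonton 7, Boston 18, Denver 14. Edmonton eliminated.
Round 5: Boston 18, Denver 21. Denver has a majority (≥20).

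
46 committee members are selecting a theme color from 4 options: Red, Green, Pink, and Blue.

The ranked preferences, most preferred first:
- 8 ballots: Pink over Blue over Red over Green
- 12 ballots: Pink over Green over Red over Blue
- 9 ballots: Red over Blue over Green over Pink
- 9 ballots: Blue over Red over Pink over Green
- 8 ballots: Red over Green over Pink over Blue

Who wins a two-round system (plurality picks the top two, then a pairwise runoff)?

Red

Round 1 first-place votes: Red 17, Green 0, Pink 20, Blue 9. Pink and Red advance.
Runoff: Pink is ranked above Red on 20 ballots, Red above Pink on 26.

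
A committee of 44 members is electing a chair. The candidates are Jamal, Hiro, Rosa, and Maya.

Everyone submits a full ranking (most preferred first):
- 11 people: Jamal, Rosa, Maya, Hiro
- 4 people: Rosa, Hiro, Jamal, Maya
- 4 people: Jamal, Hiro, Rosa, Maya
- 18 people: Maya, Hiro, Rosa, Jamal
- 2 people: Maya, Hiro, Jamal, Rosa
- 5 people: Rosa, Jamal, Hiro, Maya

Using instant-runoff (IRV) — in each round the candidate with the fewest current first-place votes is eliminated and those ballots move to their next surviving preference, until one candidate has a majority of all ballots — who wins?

Jamal

Round 1: Jamal 15, Hiro 0, Rosa 9, Maya 20. Hiro eliminated.
Round 2: Jamal 15, Rosa 9, Maya 20. Rosa eliminated.
Round 3: Jamal 24, Maya 20. Jamal has a majority (≥23).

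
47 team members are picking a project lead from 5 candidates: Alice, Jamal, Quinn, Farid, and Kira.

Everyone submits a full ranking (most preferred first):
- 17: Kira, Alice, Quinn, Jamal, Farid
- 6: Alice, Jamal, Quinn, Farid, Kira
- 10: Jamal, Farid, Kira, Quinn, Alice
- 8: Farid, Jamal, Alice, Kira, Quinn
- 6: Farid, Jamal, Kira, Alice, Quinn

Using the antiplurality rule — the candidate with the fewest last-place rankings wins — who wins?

Jamal

Last-place votes: Alice 10, Jamal 0, Quinn 14, Farid 17, Kira 6.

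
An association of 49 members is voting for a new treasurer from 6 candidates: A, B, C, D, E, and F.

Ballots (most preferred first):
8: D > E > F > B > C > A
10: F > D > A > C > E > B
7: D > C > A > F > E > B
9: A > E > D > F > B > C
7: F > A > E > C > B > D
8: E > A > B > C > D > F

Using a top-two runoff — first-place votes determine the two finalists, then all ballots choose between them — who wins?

Round 1 first-place votes: A 9, B 0, C 0, D 15, E 8, F 17. F and D advance.
Runoff: F is ranked above D on 17 ballots, D above F on 32.

D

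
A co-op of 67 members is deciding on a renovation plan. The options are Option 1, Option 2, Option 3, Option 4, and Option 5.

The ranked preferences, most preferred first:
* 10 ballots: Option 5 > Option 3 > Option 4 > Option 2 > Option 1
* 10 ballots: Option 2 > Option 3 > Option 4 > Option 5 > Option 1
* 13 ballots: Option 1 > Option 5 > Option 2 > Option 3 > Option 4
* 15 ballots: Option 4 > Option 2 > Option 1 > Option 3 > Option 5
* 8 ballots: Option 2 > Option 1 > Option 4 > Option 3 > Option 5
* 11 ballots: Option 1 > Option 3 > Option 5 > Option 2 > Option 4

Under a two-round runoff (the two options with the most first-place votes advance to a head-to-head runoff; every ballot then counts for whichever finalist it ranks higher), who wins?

Round 1 first-place votes: Option 1 24, Option 2 18, Option 3 0, Option 4 15, Option 5 10. Option 1 and Option 2 advance.
Runoff: Option 1 is ranked above Option 2 on 24 ballots, Option 2 above Option 1 on 43.

Option 2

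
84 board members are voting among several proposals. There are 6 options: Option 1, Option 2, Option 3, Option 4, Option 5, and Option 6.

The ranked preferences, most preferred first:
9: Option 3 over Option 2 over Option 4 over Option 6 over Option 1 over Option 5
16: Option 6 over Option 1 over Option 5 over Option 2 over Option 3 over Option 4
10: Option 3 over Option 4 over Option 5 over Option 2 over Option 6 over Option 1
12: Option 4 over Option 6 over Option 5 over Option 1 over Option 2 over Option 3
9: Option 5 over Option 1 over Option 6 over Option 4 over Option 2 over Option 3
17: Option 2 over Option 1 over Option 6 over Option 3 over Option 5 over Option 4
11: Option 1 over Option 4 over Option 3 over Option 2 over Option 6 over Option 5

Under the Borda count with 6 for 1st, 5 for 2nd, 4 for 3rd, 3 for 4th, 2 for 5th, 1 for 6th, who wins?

Option 1: 9×2 + 16×5 + 10×1 + 12×3 + 9×5 + 17×5 + 11×6 = 340
Option 2: 9×5 + 16×3 + 10×3 + 12×2 + 9×2 + 17×6 + 11×3 = 300
Option 3: 9×6 + 16×2 + 10×6 + 12×1 + 9×1 + 17×3 + 11×4 = 262
Option 4: 9×4 + 16×1 + 10×5 + 12×6 + 9×3 + 17×1 + 11×5 = 273
Option 5: 9×1 + 16×4 + 10×4 + 12×4 + 9×6 + 17×2 + 11×1 = 260
Option 6: 9×3 + 16×6 + 10×2 + 12×5 + 9×4 + 17×4 + 11×2 = 329

Option 1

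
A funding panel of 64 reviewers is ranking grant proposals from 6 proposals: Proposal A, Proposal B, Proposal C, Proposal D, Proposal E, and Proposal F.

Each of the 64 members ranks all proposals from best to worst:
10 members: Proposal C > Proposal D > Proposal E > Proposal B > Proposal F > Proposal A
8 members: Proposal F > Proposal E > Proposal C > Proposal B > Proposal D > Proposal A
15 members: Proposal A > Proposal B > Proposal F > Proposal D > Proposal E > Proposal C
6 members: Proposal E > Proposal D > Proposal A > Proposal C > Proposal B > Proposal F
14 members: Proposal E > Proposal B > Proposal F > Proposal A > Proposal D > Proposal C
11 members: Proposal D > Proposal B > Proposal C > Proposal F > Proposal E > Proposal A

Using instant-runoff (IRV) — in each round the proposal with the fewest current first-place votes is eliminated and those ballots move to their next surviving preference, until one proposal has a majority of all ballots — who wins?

Proposal D

Round 1: Proposal A 15, Proposal B 0, Proposal C 10, Proposal D 11, Proposal E 20, Proposal F 8. Proposal B eliminated.
Round 2: Proposal A 15, Proposal C 10, Proposal D 11, Proposal E 20, Proposal F 8. Proposal F eliminated.
Round 3: Proposal A 15, Proposal C 10, Proposal D 11, Proposal E 28. Proposal C eliminated.
Round 4: Proposal A 15, Proposal D 21, Proposal E 28. Proposal A eliminated.
Round 5: Proposal D 36, Proposal E 28. Proposal D has a majority (≥33).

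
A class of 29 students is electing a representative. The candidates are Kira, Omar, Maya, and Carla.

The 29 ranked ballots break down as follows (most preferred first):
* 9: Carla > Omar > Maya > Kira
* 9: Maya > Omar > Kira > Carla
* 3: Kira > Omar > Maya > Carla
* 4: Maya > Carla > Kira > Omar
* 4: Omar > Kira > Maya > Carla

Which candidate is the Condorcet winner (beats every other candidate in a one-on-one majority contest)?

Omar

Omar vs Kira: 22–7
Omar vs Maya: 16–13
Omar vs Carla: 16–13
Omar beats every other candidate.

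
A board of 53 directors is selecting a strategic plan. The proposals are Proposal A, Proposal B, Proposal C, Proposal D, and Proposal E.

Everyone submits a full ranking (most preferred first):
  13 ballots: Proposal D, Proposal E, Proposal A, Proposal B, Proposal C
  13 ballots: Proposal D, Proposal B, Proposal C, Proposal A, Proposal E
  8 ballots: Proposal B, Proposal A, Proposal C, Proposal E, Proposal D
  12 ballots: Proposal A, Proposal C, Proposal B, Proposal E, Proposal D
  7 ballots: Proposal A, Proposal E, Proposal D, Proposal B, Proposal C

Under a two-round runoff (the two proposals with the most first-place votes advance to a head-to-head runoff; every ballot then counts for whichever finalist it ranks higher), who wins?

Round 1 first-place votes: Proposal A 19, Proposal B 8, Proposal C 0, Proposal D 26, Proposal E 0. Proposal D and Proposal A advance.
Runoff: Proposal D is ranked above Proposal A on 26 ballots, Proposal A above Proposal D on 27.

Proposal A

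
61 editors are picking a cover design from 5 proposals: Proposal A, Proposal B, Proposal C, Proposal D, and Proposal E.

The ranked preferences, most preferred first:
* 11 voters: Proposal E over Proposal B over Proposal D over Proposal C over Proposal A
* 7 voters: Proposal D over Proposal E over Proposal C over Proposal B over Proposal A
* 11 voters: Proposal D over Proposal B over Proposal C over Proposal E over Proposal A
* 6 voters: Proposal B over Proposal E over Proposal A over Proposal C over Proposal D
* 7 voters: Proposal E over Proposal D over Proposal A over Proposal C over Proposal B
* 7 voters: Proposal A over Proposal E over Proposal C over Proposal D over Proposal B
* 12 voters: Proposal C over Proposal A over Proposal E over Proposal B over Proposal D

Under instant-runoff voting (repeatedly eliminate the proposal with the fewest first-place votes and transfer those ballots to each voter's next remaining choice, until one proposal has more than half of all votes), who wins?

Proposal E

Round 1: Proposal A 7, Proposal B 6, Proposal C 12, Proposal D 18, Proposal E 18. Proposal B eliminated.
Round 2: Proposal A 7, Proposal C 12, Proposal D 18, Proposal E 24. Proposal A eliminated.
Round 3: Proposal C 12, Proposal D 18, Proposal E 31. Proposal E has a majority (≥31).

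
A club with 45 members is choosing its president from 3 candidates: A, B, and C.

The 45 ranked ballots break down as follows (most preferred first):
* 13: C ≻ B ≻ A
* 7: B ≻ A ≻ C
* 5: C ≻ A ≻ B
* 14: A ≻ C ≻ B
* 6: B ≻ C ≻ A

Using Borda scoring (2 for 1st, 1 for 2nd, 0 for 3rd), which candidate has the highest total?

A: 13×0 + 7×1 + 5×1 + 14×2 + 6×0 = 40
B: 13×1 + 7×2 + 5×0 + 14×0 + 6×2 = 39
C: 13×2 + 7×0 + 5×2 + 14×1 + 6×1 = 56

C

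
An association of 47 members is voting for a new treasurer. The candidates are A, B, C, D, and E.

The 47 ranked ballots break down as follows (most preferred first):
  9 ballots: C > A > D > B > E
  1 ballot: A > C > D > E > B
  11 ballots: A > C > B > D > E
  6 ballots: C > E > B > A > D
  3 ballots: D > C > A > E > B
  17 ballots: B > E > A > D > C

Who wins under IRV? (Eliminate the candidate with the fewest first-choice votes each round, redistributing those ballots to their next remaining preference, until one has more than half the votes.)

Round 1: A 12, B 17, C 15, D 3, E 0. E eliminated.
Round 2: A 12, B 17, C 15, D 3. D eliminated.
Round 3: A 12, B 17, C 18. A eliminated.
Round 4: B 17, C 30. C has a majority (≥24).

C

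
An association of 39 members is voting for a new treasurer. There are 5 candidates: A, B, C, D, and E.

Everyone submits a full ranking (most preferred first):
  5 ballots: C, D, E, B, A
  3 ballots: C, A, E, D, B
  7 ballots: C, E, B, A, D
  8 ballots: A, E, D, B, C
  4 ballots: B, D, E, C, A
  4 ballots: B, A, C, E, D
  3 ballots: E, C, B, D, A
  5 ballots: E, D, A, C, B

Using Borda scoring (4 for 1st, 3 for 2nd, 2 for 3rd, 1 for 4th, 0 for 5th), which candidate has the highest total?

E

A: 5×0 + 3×3 + 7×1 + 8×4 + 4×0 + 4×3 + 3×0 + 5×2 = 70
B: 5×1 + 3×0 + 7×2 + 8×1 + 4×4 + 4×4 + 3×2 + 5×0 = 65
C: 5×4 + 3×4 + 7×4 + 8×0 + 4×1 + 4×2 + 3×3 + 5×1 = 86
D: 5×3 + 3×1 + 7×0 + 8×2 + 4×3 + 4×0 + 3×1 + 5×3 = 64
E: 5×2 + 3×2 + 7×3 + 8×3 + 4×2 + 4×1 + 3×4 + 5×4 = 105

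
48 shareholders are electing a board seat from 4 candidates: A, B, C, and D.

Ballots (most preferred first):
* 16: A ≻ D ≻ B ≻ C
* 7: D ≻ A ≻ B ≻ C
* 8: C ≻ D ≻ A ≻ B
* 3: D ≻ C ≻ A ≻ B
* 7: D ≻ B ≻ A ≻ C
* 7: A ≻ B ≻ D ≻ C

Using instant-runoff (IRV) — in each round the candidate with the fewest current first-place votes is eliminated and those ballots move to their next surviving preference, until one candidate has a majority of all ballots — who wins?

D

Round 1: A 23, B 0, C 8, D 17. B eliminated.
Round 2: A 23, C 8, D 17. C eliminated.
Round 3: A 23, D 25. D has a majority (≥25).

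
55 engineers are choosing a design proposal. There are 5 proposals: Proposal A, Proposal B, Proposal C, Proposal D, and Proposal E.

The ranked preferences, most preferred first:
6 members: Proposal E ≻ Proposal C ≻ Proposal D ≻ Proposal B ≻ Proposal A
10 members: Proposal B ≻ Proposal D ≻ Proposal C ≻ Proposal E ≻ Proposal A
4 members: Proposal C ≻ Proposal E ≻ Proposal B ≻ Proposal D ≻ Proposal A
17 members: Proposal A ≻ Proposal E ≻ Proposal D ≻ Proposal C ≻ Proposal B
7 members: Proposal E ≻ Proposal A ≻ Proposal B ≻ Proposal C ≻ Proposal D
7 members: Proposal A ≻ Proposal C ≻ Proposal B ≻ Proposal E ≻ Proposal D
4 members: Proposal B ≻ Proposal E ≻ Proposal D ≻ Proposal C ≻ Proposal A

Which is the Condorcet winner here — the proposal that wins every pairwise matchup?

Proposal E vs Proposal A: 31–24
Proposal E vs Proposal B: 34–21
Proposal E vs Proposal C: 34–21
Proposal E vs Proposal D: 45–10
Proposal E beats every other proposal.

Proposal E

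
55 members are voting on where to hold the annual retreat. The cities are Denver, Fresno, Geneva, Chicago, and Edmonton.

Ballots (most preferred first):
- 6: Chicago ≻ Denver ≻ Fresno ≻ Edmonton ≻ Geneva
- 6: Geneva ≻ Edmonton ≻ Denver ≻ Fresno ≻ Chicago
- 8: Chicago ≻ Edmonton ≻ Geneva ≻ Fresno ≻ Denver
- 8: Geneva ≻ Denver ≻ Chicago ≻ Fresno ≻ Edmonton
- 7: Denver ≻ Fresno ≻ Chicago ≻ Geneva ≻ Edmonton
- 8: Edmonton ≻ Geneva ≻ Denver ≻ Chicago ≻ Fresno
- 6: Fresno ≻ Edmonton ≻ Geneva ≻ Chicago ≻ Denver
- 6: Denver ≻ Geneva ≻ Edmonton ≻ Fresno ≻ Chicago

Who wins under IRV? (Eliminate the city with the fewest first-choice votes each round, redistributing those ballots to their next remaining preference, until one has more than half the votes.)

Geneva

Round 1: Denver 13, Fresno 6, Geneva 14, Chicago 14, Edmonton 8. Fresno eliminated.
Round 2: Denver 13, Geneva 14, Chicago 14, Edmonton 14. Denver eliminated.
Round 3: Geneva 20, Chicago 21, Edmonton 14. Edmonton eliminated.
Round 4: Geneva 34, Chicago 21. Geneva has a majority (≥28).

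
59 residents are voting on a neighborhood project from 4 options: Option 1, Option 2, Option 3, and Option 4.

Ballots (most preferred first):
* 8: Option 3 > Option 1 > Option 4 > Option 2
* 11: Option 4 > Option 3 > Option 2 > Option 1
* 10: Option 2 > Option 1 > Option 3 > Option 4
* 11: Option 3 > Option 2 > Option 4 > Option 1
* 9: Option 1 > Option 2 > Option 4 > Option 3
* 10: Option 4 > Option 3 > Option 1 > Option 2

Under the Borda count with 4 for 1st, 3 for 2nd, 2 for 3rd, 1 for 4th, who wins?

Option 3

Option 1: 8×3 + 11×1 + 10×3 + 11×1 + 9×4 + 10×2 = 132
Option 2: 8×1 + 11×2 + 10×4 + 11×3 + 9×3 + 10×1 = 140
Option 3: 8×4 + 11×3 + 10×2 + 11×4 + 9×1 + 10×3 = 168
Option 4: 8×2 + 11×4 + 10×1 + 11×2 + 9×2 + 10×4 = 150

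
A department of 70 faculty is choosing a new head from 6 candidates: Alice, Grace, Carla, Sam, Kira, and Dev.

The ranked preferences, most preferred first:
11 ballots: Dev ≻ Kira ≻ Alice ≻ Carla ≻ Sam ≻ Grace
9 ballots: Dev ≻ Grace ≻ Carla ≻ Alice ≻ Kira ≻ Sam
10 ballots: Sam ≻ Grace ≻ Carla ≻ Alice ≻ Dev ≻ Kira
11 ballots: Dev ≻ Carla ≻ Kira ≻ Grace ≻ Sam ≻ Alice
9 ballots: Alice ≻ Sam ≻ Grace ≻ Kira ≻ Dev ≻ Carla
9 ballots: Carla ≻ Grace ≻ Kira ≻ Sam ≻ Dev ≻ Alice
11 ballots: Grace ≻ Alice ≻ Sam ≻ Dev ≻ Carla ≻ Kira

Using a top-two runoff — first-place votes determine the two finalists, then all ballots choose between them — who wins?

Round 1 first-place votes: Alice 9, Grace 11, Carla 9, Sam 10, Kira 0, Dev 31. Dev and Grace advance.
Runoff: Dev is ranked above Grace on 31 ballots, Grace above Dev on 39.

Grace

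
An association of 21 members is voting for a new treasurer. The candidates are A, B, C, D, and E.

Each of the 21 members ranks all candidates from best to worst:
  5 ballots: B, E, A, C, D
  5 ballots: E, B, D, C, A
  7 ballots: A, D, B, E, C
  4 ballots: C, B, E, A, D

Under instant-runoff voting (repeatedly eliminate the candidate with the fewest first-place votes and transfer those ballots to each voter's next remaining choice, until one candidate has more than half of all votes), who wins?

Round 1: A 7, B 5, C 4, D 0, E 5. D eliminated.
Round 2: A 7, B 5, C 4, E 5. C eliminated.
Round 3: A 7, B 9, E 5. E eliminated.
Round 4: A 7, B 14. B has a majority (≥11).

B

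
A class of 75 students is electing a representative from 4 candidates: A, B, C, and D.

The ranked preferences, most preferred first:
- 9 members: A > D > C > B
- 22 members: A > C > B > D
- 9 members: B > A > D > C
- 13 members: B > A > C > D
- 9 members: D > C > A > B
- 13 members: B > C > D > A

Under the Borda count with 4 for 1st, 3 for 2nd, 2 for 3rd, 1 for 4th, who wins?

A: 9×4 + 22×4 + 9×3 + 13×3 + 9×2 + 13×1 = 221
B: 9×1 + 22×2 + 9×4 + 13×4 + 9×1 + 13×4 = 202
C: 9×2 + 22×3 + 9×1 + 13×2 + 9×3 + 13×3 = 185
D: 9×3 + 22×1 + 9×2 + 13×1 + 9×4 + 13×2 = 142

A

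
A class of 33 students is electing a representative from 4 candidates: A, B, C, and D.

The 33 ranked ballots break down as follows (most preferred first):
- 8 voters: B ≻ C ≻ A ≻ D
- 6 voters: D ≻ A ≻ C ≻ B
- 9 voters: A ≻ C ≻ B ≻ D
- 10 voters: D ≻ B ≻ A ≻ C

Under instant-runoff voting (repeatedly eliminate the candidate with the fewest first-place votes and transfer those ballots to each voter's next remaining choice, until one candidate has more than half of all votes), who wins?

A

Round 1: A 9, B 8, C 0, D 16. C eliminated.
Round 2: A 9, B 8, D 16. B eliminated.
Round 3: A 17, D 16. A has a majority (≥17).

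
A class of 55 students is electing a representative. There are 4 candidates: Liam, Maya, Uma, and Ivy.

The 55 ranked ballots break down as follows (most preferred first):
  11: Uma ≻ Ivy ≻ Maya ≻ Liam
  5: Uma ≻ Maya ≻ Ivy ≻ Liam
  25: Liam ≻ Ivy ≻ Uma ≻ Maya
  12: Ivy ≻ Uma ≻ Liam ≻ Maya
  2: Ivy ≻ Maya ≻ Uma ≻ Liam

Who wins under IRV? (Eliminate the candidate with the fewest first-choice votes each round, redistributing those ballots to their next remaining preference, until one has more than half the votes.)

Uma

Round 1: Liam 25, Maya 0, Uma 16, Ivy 14. Maya eliminated.
Round 2: Liam 25, Uma 16, Ivy 14. Ivy eliminated.
Round 3: Liam 25, Uma 30. Uma has a majority (≥28).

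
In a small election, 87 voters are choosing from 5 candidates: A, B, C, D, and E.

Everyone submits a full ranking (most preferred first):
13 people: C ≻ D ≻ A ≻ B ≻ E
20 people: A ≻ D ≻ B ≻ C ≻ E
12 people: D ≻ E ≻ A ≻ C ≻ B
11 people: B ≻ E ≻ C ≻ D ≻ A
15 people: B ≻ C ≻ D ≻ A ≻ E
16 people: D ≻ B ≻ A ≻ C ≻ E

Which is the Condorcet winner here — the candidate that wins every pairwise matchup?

D vs A: 67–20
D vs B: 61–26
D vs C: 48–39
D vs E: 76–11
D beats every other candidate.

D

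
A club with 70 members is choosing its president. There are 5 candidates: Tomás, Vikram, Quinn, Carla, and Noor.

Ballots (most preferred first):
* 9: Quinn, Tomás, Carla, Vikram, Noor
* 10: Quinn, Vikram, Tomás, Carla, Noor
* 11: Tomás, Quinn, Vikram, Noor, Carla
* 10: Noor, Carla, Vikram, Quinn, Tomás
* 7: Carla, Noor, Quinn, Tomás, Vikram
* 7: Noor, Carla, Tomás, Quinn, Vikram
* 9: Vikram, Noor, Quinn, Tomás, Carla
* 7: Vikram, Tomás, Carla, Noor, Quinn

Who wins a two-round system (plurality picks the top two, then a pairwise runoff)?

Round 1 first-place votes: Tomás 11, Vikram 16, Quinn 19, Carla 7, Noor 17. Quinn and Noor advance.
Runoff: Quinn is ranked above Noor on 30 ballots, Noor above Quinn on 40.

Noor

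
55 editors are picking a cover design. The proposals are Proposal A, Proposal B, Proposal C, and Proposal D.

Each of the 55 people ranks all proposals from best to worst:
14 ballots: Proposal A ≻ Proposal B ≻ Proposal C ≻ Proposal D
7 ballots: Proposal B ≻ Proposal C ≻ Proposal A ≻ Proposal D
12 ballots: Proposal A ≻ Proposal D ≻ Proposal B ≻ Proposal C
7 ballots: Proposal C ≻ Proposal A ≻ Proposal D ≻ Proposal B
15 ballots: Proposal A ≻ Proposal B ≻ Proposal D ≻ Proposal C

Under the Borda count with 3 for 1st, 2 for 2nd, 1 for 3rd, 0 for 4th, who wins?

Proposal A

Proposal A: 14×3 + 7×1 + 12×3 + 7×2 + 15×3 = 144
Proposal B: 14×2 + 7×3 + 12×1 + 7×0 + 15×2 = 91
Proposal C: 14×1 + 7×2 + 12×0 + 7×3 + 15×0 = 49
Proposal D: 14×0 + 7×0 + 12×2 + 7×1 + 15×1 = 46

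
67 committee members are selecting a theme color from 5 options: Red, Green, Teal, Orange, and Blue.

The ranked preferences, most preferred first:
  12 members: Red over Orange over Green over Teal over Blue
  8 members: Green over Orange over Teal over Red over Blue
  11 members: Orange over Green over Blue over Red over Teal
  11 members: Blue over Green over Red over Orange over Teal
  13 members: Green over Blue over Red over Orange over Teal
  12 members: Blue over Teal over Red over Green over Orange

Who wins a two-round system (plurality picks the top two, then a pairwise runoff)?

Round 1 first-place votes: Red 12, Green 21, Teal 0, Orange 11, Blue 23. Blue and Green advance.
Runoff: Blue is ranked above Green on 23 ballots, Green above Blue on 44.

Green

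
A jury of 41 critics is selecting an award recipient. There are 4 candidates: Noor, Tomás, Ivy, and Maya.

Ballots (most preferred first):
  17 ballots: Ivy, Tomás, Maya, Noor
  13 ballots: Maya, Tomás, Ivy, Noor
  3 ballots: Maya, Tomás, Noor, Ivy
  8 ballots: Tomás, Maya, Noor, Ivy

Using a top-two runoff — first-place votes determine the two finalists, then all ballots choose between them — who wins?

Maya

Round 1 first-place votes: Noor 0, Tomás 8, Ivy 17, Maya 16. Ivy and Maya advance.
Runoff: Ivy is ranked above Maya on 17 ballots, Maya above Ivy on 24.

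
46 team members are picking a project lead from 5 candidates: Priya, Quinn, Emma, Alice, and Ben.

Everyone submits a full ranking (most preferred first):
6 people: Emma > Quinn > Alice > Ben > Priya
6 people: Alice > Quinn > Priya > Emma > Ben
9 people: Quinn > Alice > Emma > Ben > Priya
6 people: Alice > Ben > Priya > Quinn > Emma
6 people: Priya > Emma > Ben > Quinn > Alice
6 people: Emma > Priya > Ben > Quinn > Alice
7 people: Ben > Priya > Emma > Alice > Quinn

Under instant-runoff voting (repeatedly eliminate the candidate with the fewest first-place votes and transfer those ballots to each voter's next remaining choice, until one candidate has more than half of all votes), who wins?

Round 1: Priya 6, Quinn 9, Emma 12, Alice 12, Ben 7. Priya eliminated.
Round 2: Quinn 9, Emma 18, Alice 12, Ben 7. Ben eliminated.
Round 3: Quinn 9, Emma 25, Alice 12. Emma has a majority (≥24).

Emma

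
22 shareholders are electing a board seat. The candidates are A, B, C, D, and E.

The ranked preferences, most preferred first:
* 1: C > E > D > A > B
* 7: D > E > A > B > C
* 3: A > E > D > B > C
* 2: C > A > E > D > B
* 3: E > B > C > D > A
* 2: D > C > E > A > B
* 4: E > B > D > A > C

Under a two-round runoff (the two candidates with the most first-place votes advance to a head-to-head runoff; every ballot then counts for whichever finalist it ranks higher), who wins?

E

Round 1 first-place votes: A 3, B 0, C 3, D 9, E 7. D and E advance.
Runoff: D is ranked above E on 9 ballots, E above D on 13.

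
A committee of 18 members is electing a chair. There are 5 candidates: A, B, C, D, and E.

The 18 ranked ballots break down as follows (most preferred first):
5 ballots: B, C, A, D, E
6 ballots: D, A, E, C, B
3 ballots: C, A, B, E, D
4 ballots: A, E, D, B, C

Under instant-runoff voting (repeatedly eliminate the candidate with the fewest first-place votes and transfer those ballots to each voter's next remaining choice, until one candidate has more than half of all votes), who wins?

A

Round 1: A 4, B 5, C 3, D 6, E 0. E eliminated.
Round 2: A 4, B 5, C 3, D 6. C eliminated.
Round 3: A 7, B 5, D 6. B eliminated.
Round 4: A 12, D 6. A has a majority (≥10).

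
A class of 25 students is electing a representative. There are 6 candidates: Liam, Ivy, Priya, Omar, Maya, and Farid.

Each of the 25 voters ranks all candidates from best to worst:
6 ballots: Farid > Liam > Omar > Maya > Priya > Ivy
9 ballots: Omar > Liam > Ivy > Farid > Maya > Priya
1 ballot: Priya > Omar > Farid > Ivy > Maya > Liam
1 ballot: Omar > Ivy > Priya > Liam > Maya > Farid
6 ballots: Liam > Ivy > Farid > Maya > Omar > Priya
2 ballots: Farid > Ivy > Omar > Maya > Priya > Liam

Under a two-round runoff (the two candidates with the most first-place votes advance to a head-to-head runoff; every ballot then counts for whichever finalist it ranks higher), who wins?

Round 1 first-place votes: Liam 6, Ivy 0, Priya 1, Omar 10, Maya 0, Farid 8. Omar and Farid advance.
Runoff: Omar is ranked above Farid on 11 ballots, Farid above Omar on 14.

Farid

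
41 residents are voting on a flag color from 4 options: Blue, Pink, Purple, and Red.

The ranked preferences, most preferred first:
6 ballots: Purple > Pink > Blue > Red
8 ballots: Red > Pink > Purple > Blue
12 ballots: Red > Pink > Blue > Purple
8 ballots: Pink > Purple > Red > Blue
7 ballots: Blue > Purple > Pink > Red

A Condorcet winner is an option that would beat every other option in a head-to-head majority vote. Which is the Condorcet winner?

Pink vs Blue: 34–7
Pink vs Purple: 28–13
Pink vs Red: 21–20
Pink beats every other option.

Pink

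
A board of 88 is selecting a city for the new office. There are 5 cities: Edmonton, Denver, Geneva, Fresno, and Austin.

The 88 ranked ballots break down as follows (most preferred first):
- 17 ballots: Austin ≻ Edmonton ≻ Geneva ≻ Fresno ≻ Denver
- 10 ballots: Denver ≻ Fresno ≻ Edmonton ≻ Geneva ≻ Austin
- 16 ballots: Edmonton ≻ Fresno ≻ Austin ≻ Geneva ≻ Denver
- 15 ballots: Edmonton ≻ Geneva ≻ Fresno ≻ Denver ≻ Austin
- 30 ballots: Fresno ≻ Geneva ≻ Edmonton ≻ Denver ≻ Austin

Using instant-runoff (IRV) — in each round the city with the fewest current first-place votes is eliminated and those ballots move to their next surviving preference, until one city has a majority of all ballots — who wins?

Edmonton

Round 1: Edmonton 31, Denver 10, Geneva 0, Fresno 30, Austin 17. Geneva eliminated.
Round 2: Edmonton 31, Denver 10, Fresno 30, Austin 17. Denver eliminated.
Round 3: Edmonton 31, Fresno 40, Austin 17. Austin eliminated.
Round 4: Edmonton 48, Fresno 40. Edmonton has a majority (≥45).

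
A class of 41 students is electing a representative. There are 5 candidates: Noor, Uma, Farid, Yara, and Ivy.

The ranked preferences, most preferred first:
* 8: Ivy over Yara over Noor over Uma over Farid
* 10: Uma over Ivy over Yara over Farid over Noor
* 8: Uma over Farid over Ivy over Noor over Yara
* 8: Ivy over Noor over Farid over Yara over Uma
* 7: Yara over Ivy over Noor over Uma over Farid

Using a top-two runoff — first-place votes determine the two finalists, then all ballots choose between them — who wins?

Ivy

Round 1 first-place votes: Noor 0, Uma 18, Farid 0, Yara 7, Ivy 16. Uma and Ivy advance.
Runoff: Uma is ranked above Ivy on 18 ballots, Ivy above Uma on 23.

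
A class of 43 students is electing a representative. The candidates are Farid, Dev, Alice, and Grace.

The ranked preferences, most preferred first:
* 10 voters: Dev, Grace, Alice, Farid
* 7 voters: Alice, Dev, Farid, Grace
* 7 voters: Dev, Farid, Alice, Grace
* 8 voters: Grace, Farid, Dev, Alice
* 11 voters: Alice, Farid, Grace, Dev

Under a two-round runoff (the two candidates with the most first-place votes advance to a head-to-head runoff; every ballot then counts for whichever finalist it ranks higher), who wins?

Round 1 first-place votes: Farid 0, Dev 17, Alice 18, Grace 8. Alice and Dev advance.
Runoff: Alice is ranked above Dev on 18 ballots, Dev above Alice on 25.

Dev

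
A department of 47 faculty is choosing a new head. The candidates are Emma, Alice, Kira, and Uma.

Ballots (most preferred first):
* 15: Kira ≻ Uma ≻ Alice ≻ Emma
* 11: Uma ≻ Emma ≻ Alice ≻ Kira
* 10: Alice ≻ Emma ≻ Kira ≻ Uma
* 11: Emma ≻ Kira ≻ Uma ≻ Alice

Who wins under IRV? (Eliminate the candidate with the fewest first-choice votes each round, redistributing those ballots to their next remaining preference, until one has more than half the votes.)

Emma

Round 1: Emma 11, Alice 10, Kira 15, Uma 11. Alice eliminated.
Round 2: Emma 21, Kira 15, Uma 11. Uma eliminated.
Round 3: Emma 32, Kira 15. Emma has a majority (≥24).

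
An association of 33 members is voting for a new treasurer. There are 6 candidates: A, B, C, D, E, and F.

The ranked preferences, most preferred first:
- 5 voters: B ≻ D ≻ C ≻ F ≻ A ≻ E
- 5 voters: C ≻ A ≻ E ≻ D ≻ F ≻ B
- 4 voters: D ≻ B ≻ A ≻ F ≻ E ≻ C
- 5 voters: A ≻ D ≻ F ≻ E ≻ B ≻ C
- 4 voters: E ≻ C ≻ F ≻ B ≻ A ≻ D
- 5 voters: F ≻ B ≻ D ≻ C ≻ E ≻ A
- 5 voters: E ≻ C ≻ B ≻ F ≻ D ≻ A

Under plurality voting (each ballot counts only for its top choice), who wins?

First-place votes: A 5, B 5, C 5, D 4, E 9, F 5.

E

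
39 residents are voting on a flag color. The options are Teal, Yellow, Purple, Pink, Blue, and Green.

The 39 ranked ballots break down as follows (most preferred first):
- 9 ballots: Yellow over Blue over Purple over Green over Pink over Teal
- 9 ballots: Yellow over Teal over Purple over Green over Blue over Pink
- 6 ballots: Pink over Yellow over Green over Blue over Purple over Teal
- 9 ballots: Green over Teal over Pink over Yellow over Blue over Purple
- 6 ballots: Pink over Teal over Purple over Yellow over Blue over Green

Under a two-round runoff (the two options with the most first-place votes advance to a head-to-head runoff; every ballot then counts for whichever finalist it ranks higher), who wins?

Pink

Round 1 first-place votes: Teal 0, Yellow 18, Purple 0, Pink 12, Blue 0, Green 9. Yellow and Pink advance.
Runoff: Yellow is ranked above Pink on 18 ballots, Pink above Yellow on 21.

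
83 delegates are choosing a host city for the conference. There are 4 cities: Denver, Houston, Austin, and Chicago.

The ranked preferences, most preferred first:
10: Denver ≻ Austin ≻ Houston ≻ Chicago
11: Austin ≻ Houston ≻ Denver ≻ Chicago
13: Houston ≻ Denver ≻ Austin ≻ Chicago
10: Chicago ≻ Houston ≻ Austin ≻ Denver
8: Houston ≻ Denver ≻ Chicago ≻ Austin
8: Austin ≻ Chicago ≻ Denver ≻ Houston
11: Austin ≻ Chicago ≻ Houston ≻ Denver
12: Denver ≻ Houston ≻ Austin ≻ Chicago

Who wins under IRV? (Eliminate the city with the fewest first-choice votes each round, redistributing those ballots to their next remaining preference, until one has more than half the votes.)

Round 1: Denver 22, Houston 21, Austin 30, Chicago 10. Chicago eliminated.
Round 2: Denver 22, Houston 31, Austin 30. Denver eliminated.
Round 3: Houston 43, Austin 40. Houston has a majority (≥42).

Houston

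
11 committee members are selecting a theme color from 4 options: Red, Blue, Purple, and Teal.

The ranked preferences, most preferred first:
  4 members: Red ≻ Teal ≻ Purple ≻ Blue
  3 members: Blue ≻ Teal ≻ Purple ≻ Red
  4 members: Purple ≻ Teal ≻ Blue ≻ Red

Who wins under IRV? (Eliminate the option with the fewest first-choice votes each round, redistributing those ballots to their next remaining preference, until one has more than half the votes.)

Purple

Round 1: Red 4, Blue 3, Purple 4, Teal 0. Teal eliminated.
Round 2: Red 4, Blue 3, Purple 4. Blue eliminated.
Round 3: Red 4, Purple 7. Purple has a majority (≥6).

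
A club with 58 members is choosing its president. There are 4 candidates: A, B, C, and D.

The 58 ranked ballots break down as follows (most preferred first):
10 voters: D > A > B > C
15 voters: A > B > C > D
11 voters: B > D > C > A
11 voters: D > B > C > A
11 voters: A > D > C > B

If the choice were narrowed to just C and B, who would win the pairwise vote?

B

C is ranked above B on 11 ballots; B above C on 47.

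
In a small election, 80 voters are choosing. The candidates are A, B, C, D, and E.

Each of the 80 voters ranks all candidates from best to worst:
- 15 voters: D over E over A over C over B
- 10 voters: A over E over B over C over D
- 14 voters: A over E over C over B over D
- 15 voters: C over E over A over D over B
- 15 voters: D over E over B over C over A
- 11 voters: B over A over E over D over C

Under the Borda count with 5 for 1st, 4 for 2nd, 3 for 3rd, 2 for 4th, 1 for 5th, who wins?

A: 15×3 + 10×5 + 14×5 + 15×3 + 15×1 + 11×4 = 269
B: 15×1 + 10×3 + 14×2 + 15×1 + 15×3 + 11×5 = 188
C: 15×2 + 10×2 + 14×3 + 15×5 + 15×2 + 11×1 = 208
D: 15×5 + 10×1 + 14×1 + 15×2 + 15×5 + 11×2 = 226
E: 15×4 + 10×4 + 14×4 + 15×4 + 15×4 + 11×3 = 309

E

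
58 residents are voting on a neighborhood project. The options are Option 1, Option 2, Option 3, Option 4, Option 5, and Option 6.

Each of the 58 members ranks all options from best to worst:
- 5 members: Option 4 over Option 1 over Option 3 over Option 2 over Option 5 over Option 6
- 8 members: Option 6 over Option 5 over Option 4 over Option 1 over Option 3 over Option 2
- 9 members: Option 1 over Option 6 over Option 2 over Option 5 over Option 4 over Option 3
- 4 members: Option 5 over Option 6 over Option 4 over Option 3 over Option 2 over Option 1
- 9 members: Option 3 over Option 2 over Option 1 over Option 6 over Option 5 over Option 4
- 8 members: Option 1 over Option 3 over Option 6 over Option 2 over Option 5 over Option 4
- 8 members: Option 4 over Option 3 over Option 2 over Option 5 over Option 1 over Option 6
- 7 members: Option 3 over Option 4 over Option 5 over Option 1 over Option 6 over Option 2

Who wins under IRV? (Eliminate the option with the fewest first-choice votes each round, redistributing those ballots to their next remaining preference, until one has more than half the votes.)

Option 4

Round 1: Option 1 17, Option 2 0, Option 3 16, Option 4 13, Option 5 4, Option 6 8. Option 2 eliminated.
Round 2: Option 1 17, Option 3 16, Option 4 13, Option 5 4, Option 6 8. Option 5 eliminated.
Round 3: Option 1 17, Option 3 16, Option 4 13, Option 6 12. Option 6 eliminated.
Round 4: Option 1 17, Option 3 16, Option 4 25. Option 3 eliminated.
Round 5: Option 1 26, Option 4 32. Option 4 has a majority (≥30).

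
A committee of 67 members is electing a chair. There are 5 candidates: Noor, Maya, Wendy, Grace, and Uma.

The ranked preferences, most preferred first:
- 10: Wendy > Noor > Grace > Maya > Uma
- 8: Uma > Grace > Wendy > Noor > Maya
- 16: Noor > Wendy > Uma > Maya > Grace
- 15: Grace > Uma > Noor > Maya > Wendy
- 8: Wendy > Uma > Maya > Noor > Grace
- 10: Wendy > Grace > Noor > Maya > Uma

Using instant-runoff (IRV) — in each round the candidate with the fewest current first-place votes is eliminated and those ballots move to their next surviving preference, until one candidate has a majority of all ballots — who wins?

Wendy

Round 1: Noor 16, Maya 0, Wendy 28, Grace 15, Uma 8. Maya eliminated.
Round 2: Noor 16, Wendy 28, Grace 15, Uma 8. Uma eliminated.
Round 3: Noor 16, Wendy 28, Grace 23. Noor eliminated.
Round 4: Wendy 44, Grace 23. Wendy has a majority (≥34).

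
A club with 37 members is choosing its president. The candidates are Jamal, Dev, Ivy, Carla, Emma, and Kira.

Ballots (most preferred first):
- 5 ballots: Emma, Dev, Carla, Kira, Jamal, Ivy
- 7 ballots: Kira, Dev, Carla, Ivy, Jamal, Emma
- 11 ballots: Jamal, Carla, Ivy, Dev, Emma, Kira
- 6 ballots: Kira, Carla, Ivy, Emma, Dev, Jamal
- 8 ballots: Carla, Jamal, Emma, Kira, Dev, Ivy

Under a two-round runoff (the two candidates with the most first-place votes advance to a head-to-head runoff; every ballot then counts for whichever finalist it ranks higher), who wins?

Jamal

Round 1 first-place votes: Jamal 11, Dev 0, Ivy 0, Carla 8, Emma 5, Kira 13. Kira and Jamal advance.
Runoff: Kira is ranked above Jamal on 18 ballots, Jamal above Kira on 19.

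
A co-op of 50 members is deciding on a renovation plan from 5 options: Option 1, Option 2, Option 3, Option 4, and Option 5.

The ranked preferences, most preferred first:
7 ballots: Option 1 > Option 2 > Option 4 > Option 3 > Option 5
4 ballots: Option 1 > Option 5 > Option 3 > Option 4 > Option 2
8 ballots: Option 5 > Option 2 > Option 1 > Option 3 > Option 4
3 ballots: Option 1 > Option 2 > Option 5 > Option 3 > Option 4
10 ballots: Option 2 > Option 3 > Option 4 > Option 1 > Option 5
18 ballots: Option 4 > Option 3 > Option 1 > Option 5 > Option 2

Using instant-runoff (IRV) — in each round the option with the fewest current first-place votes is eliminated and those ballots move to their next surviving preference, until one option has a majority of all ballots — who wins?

Round 1: Option 1 14, Option 2 10, Option 3 0, Option 4 18, Option 5 8. Option 3 eliminated.
Round 2: Option 1 14, Option 2 10, Option 4 18, Option 5 8. Option 5 eliminated.
Round 3: Option 1 14, Option 2 18, Option 4 18. Option 1 eliminated.
Round 4: Option 2 28, Option 4 22. Option 2 has a majority (≥26).

Option 2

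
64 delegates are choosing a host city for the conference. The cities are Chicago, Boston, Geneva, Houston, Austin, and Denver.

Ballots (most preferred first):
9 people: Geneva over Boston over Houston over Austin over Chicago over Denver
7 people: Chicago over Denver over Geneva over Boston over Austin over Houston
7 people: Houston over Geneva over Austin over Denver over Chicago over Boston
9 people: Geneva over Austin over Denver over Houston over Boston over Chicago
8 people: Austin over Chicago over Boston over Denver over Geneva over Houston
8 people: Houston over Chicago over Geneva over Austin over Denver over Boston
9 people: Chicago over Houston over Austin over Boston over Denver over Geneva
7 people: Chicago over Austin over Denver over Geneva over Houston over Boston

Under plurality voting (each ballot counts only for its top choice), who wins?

Chicago

First-place votes: Chicago 23, Boston 0, Geneva 18, Houston 15, Austin 8, Denver 0.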